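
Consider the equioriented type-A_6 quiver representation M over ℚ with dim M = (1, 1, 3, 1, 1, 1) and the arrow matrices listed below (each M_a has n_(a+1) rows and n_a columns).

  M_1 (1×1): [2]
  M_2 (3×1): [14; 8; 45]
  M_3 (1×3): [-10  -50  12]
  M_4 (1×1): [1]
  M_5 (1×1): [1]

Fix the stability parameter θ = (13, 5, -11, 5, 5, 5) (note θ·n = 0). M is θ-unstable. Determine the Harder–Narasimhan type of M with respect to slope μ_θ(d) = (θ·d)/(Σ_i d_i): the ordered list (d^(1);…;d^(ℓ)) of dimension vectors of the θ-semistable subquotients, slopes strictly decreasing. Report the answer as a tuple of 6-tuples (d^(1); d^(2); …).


Via rank(M_{q-1}∘⋯∘M_p): M ≅ I[1,3], I[3,3], I[3,6].
μ_θ-semistable layers: μ^(1)=5; μ^(2)=7/3; μ^(3)=-11

((0, 0, 0, 1, 1, 1); (1, 1, 1, 0, 0, 0); (0, 0, 2, 0, 0, 0))


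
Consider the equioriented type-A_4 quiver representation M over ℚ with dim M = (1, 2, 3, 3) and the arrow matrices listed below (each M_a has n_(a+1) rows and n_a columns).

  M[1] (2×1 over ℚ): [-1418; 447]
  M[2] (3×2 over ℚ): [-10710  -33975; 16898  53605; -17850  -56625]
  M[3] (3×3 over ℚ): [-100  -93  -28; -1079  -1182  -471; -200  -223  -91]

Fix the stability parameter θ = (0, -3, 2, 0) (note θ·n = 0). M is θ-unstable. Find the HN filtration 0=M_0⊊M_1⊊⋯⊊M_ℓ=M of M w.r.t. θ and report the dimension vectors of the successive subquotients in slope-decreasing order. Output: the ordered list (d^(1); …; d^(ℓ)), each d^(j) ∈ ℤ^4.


Via rank(M_{q-1}∘⋯∘M_p): M ≅ I[1,4], I[2,2], I[3,4]^2.
μ_θ-semistable layers: μ^(1)=1; μ^(2)=-3/2; μ^(3)=-3

((0, 0, 3, 3); (1, 1, 0, 0); (0, 1, 0, 0))


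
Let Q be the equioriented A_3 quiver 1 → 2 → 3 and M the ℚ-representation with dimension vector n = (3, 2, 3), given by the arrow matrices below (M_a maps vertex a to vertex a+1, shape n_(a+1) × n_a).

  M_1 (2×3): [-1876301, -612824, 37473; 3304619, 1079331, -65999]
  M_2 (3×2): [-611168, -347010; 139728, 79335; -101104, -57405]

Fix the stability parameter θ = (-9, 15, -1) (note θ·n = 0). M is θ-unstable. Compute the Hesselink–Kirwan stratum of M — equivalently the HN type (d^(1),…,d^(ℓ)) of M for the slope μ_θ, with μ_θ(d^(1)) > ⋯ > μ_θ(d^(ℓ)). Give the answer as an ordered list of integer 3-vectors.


Interval decomposition of M: I[1,1], I[1,2], I[1,3], I[3,3]^2.
HN type (ℓ=4): μ^(1)=15; μ^(2)=7; μ^(3)=-1; μ^(4)=-9

((0, 1, 0); (0, 1, 1); (0, 0, 2); (3, 0, 0))


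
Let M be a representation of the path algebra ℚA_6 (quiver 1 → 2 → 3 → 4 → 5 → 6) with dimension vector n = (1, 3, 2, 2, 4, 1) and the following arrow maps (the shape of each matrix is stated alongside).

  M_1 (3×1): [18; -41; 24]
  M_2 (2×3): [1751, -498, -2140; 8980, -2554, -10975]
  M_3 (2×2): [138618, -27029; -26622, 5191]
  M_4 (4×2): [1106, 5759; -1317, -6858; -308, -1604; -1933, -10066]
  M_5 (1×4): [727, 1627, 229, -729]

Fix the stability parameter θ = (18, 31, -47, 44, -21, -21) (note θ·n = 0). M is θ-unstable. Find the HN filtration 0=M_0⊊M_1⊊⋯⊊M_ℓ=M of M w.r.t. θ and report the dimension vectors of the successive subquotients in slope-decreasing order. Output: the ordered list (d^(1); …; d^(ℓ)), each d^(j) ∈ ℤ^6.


Via rank(M_{q-1}∘⋯∘M_p): M ≅ I[1,6], I[2,2], I[2,3], I[4,5], I[5,5]^2.
μ_θ-semistable layers: μ^(1)=31; μ^(2)=23/2; μ^(3)=2/3; μ^(4)=-8; μ^(5)=-21

((0, 1, 0, 0, 0, 0); (0, 0, 0, 1, 1, 0); (1, 1, 1, 1, 1, 1); (0, 1, 1, 0, 0, 0); (0, 0, 0, 0, 2, 0))


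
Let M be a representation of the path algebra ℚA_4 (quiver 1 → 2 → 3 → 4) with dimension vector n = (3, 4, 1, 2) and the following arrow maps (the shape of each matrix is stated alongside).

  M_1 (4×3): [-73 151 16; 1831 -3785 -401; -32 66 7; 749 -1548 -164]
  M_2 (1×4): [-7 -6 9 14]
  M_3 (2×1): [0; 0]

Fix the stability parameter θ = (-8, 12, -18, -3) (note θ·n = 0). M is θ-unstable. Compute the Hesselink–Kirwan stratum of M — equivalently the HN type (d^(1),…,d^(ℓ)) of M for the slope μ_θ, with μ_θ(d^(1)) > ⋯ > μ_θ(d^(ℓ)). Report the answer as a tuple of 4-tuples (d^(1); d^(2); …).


Interval decomposition of M: I[1,2]^2, I[1,3], I[2,2], I[4,4]^2.
HN type (ℓ=3): μ^(1)=12; μ^(2)=-3; μ^(3)=-8

((0, 3, 0, 0); (0, 1, 1, 2); (3, 0, 0, 0))


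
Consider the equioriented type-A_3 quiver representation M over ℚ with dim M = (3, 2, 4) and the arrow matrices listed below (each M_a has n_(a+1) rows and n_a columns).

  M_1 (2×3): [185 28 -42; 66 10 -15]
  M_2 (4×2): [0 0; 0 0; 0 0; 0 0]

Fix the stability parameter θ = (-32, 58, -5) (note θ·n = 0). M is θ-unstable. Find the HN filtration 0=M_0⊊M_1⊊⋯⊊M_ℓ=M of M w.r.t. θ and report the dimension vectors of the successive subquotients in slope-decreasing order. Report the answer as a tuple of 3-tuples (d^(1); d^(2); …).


Interval decomposition of M: I[1,1], I[1,2]^2, I[3,3]^4.
HN type (ℓ=3): μ^(1)=58; μ^(2)=-5; μ^(3)=-32

((0, 2, 0); (0, 0, 4); (3, 0, 0))


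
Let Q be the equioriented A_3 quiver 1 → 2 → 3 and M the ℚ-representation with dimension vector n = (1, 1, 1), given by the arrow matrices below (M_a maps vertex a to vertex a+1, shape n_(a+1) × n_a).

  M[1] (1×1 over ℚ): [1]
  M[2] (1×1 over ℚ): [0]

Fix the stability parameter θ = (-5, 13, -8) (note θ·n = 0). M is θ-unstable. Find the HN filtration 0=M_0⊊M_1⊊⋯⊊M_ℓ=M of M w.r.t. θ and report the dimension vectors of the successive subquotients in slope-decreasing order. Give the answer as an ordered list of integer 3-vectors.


Via rank(M_{q-1}∘⋯∘M_p): M ≅ I[1,2], I[3,3].
μ_θ-semistable layers: μ^(1)=13; μ^(2)=-5; μ^(3)=-8

((0, 1, 0); (1, 0, 0); (0, 0, 1))


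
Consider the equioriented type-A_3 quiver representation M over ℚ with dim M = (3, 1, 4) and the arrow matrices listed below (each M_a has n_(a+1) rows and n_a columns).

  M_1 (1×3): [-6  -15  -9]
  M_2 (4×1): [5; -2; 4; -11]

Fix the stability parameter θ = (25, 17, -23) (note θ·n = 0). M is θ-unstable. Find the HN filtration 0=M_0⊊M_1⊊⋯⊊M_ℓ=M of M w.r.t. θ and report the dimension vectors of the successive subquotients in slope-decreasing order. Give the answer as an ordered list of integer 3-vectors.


Via rank(M_{q-1}∘⋯∘M_p): M ≅ I[1,1]^2, I[1,3], I[3,3]^3.
μ_θ-semistable layers: μ^(1)=25; μ^(2)=19/3; μ^(3)=-23

((2, 0, 0); (1, 1, 1); (0, 0, 3))


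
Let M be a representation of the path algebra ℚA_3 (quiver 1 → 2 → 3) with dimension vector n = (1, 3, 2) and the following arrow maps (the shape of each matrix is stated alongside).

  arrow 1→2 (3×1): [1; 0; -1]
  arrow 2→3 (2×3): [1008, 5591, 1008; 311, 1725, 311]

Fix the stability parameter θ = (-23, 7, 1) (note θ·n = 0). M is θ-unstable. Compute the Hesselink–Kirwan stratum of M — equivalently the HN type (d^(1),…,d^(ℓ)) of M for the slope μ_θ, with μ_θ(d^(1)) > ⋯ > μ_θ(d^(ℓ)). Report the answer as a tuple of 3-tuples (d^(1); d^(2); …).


Barcode: M ≅ I[1,2], I[2,3]^2. HN layers by μ_θ (3 steps, strictly decreasing):
  μ^(1)=7; μ^(2)=4; μ^(3)=-23

((0, 1, 0); (0, 2, 2); (1, 0, 0))


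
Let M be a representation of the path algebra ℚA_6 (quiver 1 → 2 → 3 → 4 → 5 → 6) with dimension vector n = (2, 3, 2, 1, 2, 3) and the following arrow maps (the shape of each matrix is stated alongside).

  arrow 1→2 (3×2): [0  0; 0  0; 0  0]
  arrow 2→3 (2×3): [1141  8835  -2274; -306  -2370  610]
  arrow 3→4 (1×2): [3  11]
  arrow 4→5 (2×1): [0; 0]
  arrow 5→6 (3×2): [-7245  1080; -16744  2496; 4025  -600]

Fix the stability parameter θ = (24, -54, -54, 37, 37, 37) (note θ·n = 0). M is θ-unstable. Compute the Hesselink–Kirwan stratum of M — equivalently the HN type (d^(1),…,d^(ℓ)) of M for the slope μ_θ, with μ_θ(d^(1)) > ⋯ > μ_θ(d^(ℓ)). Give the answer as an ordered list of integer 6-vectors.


Barcode: M ≅ I[1,1]^2, I[2,2], I[2,3], I[2,4], I[5,5], I[5,6], I[6,6]^2. HN layers by μ_θ (3 steps, strictly decreasing):
  μ^(1)=37; μ^(2)=24; μ^(3)=-54

((0, 0, 0, 1, 2, 3); (2, 0, 0, 0, 0, 0); (0, 3, 2, 0, 0, 0))


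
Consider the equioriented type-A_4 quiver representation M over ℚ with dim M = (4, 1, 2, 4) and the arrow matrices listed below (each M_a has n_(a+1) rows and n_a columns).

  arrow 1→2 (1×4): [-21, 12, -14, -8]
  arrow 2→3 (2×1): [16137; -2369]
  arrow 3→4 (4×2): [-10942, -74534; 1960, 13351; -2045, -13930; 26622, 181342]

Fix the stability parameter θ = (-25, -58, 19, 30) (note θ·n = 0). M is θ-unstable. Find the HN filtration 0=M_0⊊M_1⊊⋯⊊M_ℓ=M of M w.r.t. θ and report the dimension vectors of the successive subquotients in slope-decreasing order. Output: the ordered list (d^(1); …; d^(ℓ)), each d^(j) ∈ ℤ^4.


Interval decomposition of M: I[1,1]^3, I[1,4], I[3,4], I[4,4]^2.
HN type (ℓ=4): μ^(1)=30; μ^(2)=19; μ^(3)=-25; μ^(4)=-83/2

((0, 0, 0, 4); (0, 0, 2, 0); (3, 0, 0, 0); (1, 1, 0, 0))


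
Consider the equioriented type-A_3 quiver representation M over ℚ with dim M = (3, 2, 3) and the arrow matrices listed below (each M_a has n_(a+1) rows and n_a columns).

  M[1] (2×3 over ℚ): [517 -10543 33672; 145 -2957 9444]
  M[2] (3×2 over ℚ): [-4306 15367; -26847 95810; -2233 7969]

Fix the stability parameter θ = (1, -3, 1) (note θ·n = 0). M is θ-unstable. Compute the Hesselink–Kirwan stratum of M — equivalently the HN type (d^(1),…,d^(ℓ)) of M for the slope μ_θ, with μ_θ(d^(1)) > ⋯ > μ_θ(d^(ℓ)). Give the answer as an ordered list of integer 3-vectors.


Barcode: M ≅ I[1,1], I[1,3]^2, I[3,3]. HN layers by μ_θ (2 steps, strictly decreasing):
  μ^(1)=1; μ^(2)=-1

((1, 0, 3); (2, 2, 0))


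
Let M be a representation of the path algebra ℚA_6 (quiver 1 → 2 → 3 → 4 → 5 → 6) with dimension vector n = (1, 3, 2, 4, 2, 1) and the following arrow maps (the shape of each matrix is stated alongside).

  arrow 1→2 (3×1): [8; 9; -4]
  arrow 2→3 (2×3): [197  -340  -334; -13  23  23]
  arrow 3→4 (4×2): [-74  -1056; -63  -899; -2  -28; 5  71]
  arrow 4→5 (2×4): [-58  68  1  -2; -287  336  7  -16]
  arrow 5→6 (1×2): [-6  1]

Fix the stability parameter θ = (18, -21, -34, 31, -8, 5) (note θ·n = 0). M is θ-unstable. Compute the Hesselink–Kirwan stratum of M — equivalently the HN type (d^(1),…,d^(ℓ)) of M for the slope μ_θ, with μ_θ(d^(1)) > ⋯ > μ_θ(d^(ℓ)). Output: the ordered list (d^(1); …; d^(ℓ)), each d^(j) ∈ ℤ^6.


Via rank(M_{q-1}∘⋯∘M_p): M ≅ I[1,5], I[2,2], I[2,4], I[4,4], I[4,6].
μ_θ-semistable layers: μ^(1)=31; μ^(2)=23/2; μ^(3)=28/3; μ^(4)=-37/3; μ^(5)=-21; μ^(6)=-55/2

((0, 0, 0, 2, 0, 0); (0, 0, 0, 1, 1, 0); (0, 0, 0, 1, 1, 1); (1, 1, 1, 0, 0, 0); (0, 1, 0, 0, 0, 0); (0, 1, 1, 0, 0, 0))


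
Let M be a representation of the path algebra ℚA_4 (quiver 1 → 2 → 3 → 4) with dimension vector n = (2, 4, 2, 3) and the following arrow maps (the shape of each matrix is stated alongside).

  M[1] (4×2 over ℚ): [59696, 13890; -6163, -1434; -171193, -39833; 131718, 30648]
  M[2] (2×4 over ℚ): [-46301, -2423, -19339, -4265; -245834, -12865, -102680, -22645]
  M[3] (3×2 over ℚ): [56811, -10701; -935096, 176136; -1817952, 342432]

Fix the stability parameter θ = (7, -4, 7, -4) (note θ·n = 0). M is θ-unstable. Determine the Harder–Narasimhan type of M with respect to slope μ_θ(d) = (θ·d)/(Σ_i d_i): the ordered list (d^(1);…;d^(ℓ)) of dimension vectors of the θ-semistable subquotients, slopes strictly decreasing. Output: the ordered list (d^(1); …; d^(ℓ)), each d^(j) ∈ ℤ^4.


Via rank(M_{q-1}∘⋯∘M_p): M ≅ I[1,3], I[1,4], I[2,2]^2, I[4,4]^2.
μ_θ-semistable layers: μ^(1)=7; μ^(2)=3/2; μ^(3)=-4

((0, 0, 1, 0); (2, 2, 1, 1); (0, 2, 0, 2))


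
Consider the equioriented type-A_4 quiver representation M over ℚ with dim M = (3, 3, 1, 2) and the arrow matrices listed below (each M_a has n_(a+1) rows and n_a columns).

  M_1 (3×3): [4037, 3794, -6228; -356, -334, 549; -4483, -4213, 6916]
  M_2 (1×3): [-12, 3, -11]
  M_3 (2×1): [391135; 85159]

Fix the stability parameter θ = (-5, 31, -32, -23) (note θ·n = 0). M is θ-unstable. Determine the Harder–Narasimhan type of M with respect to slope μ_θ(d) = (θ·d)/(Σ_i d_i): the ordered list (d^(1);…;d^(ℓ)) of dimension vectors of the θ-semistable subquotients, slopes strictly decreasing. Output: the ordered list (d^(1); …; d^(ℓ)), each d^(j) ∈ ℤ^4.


Barcode: M ≅ I[1,2]^2, I[1,4], I[4,4]. HN layers by μ_θ (4 steps, strictly decreasing):
  μ^(1)=31; μ^(2)=-5; μ^(3)=-29/4; μ^(4)=-23

((0, 2, 0, 0); (2, 0, 0, 0); (1, 1, 1, 1); (0, 0, 0, 1))


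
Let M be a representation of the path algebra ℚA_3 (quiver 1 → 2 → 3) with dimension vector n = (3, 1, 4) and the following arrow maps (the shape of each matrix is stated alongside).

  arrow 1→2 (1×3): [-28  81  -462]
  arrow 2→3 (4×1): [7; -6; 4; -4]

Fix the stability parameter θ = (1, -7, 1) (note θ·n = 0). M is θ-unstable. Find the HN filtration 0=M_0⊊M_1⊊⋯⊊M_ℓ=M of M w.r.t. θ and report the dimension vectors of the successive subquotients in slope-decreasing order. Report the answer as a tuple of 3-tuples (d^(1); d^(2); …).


Via rank(M_{q-1}∘⋯∘M_p): M ≅ I[1,1]^2, I[1,3], I[3,3]^3.
μ_θ-semistable layers: μ^(1)=1; μ^(2)=-3

((2, 0, 4); (1, 1, 0))


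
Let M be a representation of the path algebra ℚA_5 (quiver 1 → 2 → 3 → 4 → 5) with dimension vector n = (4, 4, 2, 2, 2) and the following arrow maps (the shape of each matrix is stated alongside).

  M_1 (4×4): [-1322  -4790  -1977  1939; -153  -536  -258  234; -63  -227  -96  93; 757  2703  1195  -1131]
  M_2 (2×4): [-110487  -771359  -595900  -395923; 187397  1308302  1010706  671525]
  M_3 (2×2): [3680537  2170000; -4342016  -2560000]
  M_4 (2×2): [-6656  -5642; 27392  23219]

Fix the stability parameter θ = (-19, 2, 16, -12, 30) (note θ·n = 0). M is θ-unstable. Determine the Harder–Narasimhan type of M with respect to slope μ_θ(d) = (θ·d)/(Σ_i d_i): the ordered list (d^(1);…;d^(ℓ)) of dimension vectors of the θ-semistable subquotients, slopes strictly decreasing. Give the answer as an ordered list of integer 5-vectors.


Interval decomposition of M: I[1,2]^2, I[1,3], I[1,4], I[4,5], I[5,5].
HN type (ℓ=5): μ^(1)=30; μ^(2)=16; μ^(3)=2; μ^(4)=-12; μ^(5)=-19

((0, 0, 0, 0, 2); (0, 0, 1, 0, 0); (0, 4, 1, 1, 0); (0, 0, 0, 1, 0); (4, 0, 0, 0, 0))


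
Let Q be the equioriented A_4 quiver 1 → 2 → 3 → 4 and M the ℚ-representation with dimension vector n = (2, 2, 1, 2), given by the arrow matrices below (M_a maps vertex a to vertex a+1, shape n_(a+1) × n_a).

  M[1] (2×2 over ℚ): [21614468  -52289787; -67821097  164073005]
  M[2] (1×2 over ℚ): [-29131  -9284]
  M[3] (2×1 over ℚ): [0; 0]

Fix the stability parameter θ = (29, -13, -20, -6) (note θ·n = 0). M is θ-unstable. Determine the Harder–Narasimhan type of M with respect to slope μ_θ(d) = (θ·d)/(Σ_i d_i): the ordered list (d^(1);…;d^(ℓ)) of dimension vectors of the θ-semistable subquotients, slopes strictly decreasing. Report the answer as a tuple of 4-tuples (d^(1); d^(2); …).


Interval decomposition of M: I[1,2], I[1,3], I[4,4]^2.
HN type (ℓ=3): μ^(1)=8; μ^(2)=-4/3; μ^(3)=-6

((1, 1, 0, 0); (1, 1, 1, 0); (0, 0, 0, 2))


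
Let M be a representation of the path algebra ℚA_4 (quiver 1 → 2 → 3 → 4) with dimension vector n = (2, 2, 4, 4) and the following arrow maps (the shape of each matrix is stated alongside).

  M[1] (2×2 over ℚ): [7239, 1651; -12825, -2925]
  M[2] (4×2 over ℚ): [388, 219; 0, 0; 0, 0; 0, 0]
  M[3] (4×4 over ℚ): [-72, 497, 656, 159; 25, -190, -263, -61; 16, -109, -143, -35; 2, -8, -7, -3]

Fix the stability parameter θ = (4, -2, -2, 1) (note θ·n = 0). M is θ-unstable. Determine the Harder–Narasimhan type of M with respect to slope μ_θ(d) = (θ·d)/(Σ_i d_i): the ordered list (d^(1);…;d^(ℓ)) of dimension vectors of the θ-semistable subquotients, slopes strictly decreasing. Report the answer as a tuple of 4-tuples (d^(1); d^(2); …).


Interval decomposition of M: I[1,1], I[1,4], I[2,2], I[3,4]^3.
HN type (ℓ=4): μ^(1)=4; μ^(2)=1; μ^(3)=0; μ^(4)=-2

((1, 0, 0, 0); (0, 0, 0, 4); (1, 1, 1, 0); (0, 1, 3, 0))


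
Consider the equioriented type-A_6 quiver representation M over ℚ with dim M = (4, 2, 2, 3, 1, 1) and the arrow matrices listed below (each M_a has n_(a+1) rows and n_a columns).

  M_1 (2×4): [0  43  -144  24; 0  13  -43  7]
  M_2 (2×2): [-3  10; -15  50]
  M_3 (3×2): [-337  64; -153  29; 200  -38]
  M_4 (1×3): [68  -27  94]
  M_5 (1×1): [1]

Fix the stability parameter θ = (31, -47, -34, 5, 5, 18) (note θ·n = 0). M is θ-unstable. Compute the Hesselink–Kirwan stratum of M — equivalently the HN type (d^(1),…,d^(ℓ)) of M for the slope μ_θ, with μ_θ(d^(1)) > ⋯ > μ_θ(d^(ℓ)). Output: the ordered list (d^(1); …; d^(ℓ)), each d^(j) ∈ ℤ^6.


Interval decomposition of M: I[1,1]^2, I[1,2], I[1,4], I[3,6], I[4,4].
HN type (ℓ=6): μ^(1)=31; μ^(2)=18; μ^(3)=5; μ^(4)=-8; μ^(5)=-50/3; μ^(6)=-34

((2, 0, 0, 0, 0, 0); (0, 0, 0, 0, 0, 1); (0, 0, 0, 3, 1, 0); (1, 1, 0, 0, 0, 0); (1, 1, 1, 0, 0, 0); (0, 0, 1, 0, 0, 0))


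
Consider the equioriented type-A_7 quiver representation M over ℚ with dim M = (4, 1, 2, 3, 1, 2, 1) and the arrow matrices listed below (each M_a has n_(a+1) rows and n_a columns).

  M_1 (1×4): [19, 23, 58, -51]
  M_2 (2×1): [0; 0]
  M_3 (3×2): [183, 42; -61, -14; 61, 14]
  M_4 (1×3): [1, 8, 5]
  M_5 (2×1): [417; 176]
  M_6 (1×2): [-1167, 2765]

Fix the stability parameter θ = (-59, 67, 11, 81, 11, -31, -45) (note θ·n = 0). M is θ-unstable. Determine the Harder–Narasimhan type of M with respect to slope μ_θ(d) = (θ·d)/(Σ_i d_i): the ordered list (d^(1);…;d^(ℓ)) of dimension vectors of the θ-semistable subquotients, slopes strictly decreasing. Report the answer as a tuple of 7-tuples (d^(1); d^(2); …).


Interval decomposition of M: I[1,1]^3, I[1,2], I[3,3], I[3,4], I[4,4], I[4,7], I[6,6].
HN type (ℓ=6): μ^(1)=81; μ^(2)=67; μ^(3)=11; μ^(4)=4; μ^(5)=-31; μ^(6)=-59

((0, 0, 0, 2, 0, 0, 0); (0, 1, 0, 0, 0, 0, 0); (0, 0, 2, 0, 0, 0, 0); (0, 0, 0, 1, 1, 1, 1); (0, 0, 0, 0, 0, 1, 0); (4, 0, 0, 0, 0, 0, 0))


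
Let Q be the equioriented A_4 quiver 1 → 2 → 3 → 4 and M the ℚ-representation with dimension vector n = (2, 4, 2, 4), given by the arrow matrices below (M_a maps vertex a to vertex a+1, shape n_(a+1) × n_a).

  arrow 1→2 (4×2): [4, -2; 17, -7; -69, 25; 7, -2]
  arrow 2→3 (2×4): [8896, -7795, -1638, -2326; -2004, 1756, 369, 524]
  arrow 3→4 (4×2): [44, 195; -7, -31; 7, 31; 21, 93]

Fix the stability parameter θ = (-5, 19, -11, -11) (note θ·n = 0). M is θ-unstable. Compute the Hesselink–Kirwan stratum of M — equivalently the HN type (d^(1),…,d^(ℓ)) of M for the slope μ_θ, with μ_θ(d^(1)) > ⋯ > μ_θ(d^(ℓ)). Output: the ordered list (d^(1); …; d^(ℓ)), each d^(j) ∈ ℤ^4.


Interval decomposition of M: I[1,4]^2, I[2,2]^2, I[4,4]^2.
HN type (ℓ=4): μ^(1)=19; μ^(2)=-1; μ^(3)=-5; μ^(4)=-11

((0, 2, 0, 0); (0, 2, 2, 2); (2, 0, 0, 0); (0, 0, 0, 2))


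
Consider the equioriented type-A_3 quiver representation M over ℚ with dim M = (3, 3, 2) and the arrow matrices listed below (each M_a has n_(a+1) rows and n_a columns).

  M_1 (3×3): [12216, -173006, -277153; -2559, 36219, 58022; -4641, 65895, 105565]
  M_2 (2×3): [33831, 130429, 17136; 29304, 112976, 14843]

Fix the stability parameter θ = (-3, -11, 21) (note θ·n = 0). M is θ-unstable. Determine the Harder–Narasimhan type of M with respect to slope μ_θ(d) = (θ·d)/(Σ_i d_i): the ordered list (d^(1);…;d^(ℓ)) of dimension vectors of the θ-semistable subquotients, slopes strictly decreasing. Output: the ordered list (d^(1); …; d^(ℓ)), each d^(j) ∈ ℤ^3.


Via rank(M_{q-1}∘⋯∘M_p): M ≅ I[1,1], I[1,2], I[1,3], I[2,3].
μ_θ-semistable layers: μ^(1)=21; μ^(2)=-3; μ^(3)=-7; μ^(4)=-11

((0, 0, 2); (1, 0, 0); (2, 2, 0); (0, 1, 0))


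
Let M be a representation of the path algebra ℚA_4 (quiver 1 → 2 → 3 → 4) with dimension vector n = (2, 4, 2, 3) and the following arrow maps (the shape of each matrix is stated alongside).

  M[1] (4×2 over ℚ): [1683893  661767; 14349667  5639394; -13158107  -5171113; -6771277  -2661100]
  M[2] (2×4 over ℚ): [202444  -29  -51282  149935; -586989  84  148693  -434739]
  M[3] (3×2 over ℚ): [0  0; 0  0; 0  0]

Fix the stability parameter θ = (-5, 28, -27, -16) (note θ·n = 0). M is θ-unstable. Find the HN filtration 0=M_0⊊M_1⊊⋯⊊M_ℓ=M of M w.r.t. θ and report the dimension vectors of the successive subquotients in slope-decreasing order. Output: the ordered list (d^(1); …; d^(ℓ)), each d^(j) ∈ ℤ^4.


Interval decomposition of M: I[1,3]^2, I[2,2]^2, I[4,4]^3.
HN type (ℓ=4): μ^(1)=28; μ^(2)=1/2; μ^(3)=-5; μ^(4)=-16

((0, 2, 0, 0); (0, 2, 2, 0); (2, 0, 0, 0); (0, 0, 0, 3))


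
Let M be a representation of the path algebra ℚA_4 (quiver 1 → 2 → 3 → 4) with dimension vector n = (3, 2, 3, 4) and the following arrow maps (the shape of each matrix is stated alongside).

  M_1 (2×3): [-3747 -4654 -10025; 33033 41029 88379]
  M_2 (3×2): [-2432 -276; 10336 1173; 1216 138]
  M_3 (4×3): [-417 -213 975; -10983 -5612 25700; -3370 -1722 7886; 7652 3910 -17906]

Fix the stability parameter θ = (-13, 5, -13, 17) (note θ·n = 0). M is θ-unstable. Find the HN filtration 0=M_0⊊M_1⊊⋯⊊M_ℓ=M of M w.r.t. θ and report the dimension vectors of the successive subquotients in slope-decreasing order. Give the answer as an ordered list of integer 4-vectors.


Via rank(M_{q-1}∘⋯∘M_p): M ≅ I[1,1], I[1,2], I[1,4], I[3,3], I[3,4], I[4,4]^2.
μ_θ-semistable layers: μ^(1)=17; μ^(2)=5; μ^(3)=-4; μ^(4)=-13

((0, 0, 0, 4); (0, 1, 0, 0); (0, 1, 1, 0); (3, 0, 2, 0))


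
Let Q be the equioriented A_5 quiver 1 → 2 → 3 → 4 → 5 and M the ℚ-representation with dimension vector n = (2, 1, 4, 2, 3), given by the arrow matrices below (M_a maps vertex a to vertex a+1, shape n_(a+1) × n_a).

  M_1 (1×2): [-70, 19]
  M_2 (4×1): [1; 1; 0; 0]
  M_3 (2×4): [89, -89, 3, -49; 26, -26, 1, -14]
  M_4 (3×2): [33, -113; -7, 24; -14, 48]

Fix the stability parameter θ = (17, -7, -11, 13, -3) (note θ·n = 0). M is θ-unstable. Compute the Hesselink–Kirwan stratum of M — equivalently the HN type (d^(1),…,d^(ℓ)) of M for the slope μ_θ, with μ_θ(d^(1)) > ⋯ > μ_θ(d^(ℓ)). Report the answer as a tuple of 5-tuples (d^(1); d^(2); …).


Via rank(M_{q-1}∘⋯∘M_p): M ≅ I[1,1], I[1,3], I[3,3], I[3,5]^2, I[5,5].
μ_θ-semistable layers: μ^(1)=17; μ^(2)=5; μ^(3)=-1/3; μ^(4)=-3; μ^(5)=-11

((1, 0, 0, 0, 0); (0, 0, 0, 2, 2); (1, 1, 1, 0, 0); (0, 0, 0, 0, 1); (0, 0, 3, 0, 0))


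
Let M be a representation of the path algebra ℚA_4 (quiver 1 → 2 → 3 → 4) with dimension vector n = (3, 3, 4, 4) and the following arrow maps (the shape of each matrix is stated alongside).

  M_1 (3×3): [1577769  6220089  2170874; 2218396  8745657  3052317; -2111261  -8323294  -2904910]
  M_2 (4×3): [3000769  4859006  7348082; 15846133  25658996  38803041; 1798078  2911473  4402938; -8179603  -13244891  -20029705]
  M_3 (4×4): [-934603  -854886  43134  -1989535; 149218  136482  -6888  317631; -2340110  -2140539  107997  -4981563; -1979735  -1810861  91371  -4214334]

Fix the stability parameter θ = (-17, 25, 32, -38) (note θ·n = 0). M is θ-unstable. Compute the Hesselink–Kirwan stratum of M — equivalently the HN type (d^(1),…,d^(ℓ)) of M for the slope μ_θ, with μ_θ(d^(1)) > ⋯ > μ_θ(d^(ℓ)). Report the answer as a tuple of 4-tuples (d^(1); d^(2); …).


Via rank(M_{q-1}∘⋯∘M_p): M ≅ I[1,3], I[1,4]^2, I[3,4], I[4,4].
μ_θ-semistable layers: μ^(1)=32; μ^(2)=25; μ^(3)=19/3; μ^(4)=-3; μ^(5)=-17; μ^(6)=-38

((0, 0, 1, 0); (0, 1, 0, 0); (0, 2, 2, 2); (0, 0, 1, 1); (3, 0, 0, 0); (0, 0, 0, 1))


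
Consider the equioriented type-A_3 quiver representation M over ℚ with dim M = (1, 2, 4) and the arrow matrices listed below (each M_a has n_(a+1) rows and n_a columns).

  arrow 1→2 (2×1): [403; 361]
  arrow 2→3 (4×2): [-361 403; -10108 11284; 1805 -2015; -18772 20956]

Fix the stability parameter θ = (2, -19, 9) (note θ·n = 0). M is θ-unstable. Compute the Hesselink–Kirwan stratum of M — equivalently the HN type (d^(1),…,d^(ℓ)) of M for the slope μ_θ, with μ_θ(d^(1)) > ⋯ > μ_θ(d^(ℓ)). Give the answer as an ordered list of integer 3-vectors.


Interval decomposition of M: I[1,2], I[2,3], I[3,3]^3.
HN type (ℓ=3): μ^(1)=9; μ^(2)=-17/2; μ^(3)=-19

((0, 0, 4); (1, 1, 0); (0, 1, 0))


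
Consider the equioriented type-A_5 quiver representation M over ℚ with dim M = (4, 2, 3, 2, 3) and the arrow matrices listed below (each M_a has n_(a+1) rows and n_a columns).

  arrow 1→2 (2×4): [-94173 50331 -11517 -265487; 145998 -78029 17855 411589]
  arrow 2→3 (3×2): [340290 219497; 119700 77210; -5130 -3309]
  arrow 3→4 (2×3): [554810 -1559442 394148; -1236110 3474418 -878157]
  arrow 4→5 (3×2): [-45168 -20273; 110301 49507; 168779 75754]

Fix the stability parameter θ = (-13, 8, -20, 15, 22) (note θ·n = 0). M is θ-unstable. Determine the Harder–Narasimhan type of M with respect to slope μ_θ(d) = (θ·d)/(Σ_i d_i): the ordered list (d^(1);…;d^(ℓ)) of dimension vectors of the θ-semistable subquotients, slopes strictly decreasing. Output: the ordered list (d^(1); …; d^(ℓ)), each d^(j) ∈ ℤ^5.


Via rank(M_{q-1}∘⋯∘M_p): M ≅ I[1,1]^2, I[1,2], I[1,5], I[3,3], I[3,5], I[5,5].
μ_θ-semistable layers: μ^(1)=22; μ^(2)=15; μ^(3)=8; μ^(4)=-6; μ^(5)=-13; μ^(6)=-20

((0, 0, 0, 0, 3); (0, 0, 0, 2, 0); (0, 1, 0, 0, 0); (0, 1, 1, 0, 0); (4, 0, 0, 0, 0); (0, 0, 2, 0, 0))


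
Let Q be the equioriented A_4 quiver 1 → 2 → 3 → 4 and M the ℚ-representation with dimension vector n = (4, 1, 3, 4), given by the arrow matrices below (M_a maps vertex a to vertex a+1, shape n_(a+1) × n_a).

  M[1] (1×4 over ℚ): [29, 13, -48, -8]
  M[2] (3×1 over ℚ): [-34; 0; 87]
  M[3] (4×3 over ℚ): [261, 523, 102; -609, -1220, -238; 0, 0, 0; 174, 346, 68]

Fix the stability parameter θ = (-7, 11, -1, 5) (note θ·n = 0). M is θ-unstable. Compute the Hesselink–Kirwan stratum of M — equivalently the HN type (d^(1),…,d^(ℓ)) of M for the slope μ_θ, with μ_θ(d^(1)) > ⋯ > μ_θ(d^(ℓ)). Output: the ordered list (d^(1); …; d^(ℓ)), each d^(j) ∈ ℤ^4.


Interval decomposition of M: I[1,1]^3, I[1,3], I[3,4]^2, I[4,4]^2.
HN type (ℓ=3): μ^(1)=5; μ^(2)=-1; μ^(3)=-7

((0, 1, 1, 4); (0, 0, 2, 0); (4, 0, 0, 0))


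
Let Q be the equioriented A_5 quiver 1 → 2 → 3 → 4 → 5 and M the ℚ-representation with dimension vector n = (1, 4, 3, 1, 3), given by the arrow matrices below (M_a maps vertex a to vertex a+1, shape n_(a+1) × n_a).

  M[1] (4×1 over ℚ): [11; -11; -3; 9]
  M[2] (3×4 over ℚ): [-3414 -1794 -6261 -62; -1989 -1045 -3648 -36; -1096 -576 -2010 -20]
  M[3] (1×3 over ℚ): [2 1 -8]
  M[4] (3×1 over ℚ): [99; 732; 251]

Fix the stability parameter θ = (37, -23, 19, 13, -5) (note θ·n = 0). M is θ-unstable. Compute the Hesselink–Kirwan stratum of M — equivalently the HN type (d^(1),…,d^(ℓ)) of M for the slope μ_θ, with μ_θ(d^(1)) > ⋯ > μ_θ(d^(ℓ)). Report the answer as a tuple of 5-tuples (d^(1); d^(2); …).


Via rank(M_{q-1}∘⋯∘M_p): M ≅ I[1,5], I[2,2], I[2,3]^2, I[5,5]^2.
μ_θ-semistable layers: μ^(1)=19; μ^(2)=9; μ^(3)=7; μ^(4)=-5; μ^(5)=-23

((0, 0, 2, 0, 0); (0, 0, 1, 1, 1); (1, 1, 0, 0, 0); (0, 0, 0, 0, 2); (0, 3, 0, 0, 0))


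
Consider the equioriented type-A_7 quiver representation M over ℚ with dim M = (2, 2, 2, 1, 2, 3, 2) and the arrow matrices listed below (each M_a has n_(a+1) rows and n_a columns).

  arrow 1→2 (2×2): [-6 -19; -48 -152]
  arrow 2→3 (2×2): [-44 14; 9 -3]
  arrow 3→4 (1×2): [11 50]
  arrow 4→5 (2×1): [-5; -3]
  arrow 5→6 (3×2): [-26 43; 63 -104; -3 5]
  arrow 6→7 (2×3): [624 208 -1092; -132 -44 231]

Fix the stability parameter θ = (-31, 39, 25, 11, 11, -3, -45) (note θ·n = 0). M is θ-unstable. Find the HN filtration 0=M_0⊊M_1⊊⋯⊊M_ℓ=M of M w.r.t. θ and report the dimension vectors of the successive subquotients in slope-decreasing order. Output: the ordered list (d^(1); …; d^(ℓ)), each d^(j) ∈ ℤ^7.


Barcode: M ≅ I[1,1], I[1,6], I[2,3], I[5,7], I[6,6], I[7,7]. HN layers by μ_θ (6 steps, strictly decreasing):
  μ^(1)=32; μ^(2)=83/5; μ^(3)=-3; μ^(4)=-37/3; μ^(5)=-31; μ^(6)=-45

((0, 1, 1, 0, 0, 0, 0); (0, 1, 1, 1, 1, 1, 0); (0, 0, 0, 0, 0, 1, 0); (0, 0, 0, 0, 1, 1, 1); (2, 0, 0, 0, 0, 0, 0); (0, 0, 0, 0, 0, 0, 1))


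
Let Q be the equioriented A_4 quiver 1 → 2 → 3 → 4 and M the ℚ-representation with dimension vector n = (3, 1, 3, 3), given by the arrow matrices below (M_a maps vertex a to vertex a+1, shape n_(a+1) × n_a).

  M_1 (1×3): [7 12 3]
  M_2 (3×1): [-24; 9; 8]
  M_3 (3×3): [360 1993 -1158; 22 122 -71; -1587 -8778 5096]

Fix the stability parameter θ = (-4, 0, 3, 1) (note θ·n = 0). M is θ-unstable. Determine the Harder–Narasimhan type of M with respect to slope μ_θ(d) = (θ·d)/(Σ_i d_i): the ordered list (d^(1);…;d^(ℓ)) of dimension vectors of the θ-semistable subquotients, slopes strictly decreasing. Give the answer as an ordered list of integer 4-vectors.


Via rank(M_{q-1}∘⋯∘M_p): M ≅ I[1,1]^2, I[1,4], I[3,4]^2.
μ_θ-semistable layers: μ^(1)=2; μ^(2)=0; μ^(3)=-4

((0, 0, 3, 3); (0, 1, 0, 0); (3, 0, 0, 0))


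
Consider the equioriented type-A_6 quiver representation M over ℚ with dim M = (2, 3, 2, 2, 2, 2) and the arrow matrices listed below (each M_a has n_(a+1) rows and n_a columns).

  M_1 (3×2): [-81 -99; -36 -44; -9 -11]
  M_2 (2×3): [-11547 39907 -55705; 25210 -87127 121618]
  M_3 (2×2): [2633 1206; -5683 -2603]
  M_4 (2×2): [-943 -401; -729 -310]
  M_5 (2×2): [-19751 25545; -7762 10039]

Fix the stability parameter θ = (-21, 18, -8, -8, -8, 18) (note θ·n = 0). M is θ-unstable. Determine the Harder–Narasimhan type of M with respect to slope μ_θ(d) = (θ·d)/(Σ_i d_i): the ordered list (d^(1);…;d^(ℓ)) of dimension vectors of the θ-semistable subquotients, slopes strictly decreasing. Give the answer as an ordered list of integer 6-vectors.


Barcode: M ≅ I[1,1], I[1,2], I[2,6]^2. HN layers by μ_θ (3 steps, strictly decreasing):
  μ^(1)=18; μ^(2)=-3/2; μ^(3)=-21

((0, 1, 0, 0, 0, 2); (0, 2, 2, 2, 2, 0); (2, 0, 0, 0, 0, 0))


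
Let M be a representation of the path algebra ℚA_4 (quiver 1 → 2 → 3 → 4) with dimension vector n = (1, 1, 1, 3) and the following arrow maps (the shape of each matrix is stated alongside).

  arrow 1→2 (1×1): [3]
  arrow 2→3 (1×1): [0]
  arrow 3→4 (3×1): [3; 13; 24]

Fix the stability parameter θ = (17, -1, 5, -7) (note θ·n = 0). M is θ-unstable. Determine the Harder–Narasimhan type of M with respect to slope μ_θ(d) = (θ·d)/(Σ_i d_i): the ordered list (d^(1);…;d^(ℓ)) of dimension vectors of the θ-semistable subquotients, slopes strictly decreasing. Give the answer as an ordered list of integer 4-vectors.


Via rank(M_{q-1}∘⋯∘M_p): M ≅ I[1,2], I[3,4], I[4,4]^2.
μ_θ-semistable layers: μ^(1)=8; μ^(2)=-1; μ^(3)=-7

((1, 1, 0, 0); (0, 0, 1, 1); (0, 0, 0, 2))


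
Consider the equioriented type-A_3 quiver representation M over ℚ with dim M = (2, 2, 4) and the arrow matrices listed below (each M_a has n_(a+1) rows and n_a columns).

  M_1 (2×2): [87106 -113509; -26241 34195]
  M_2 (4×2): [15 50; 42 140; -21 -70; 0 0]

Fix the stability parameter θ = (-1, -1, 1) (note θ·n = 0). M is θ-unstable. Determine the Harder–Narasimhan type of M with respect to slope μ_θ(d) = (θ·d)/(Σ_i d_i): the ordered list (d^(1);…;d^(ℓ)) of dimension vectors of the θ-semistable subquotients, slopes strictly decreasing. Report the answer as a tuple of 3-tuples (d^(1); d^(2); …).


Interval decomposition of M: I[1,2], I[1,3], I[3,3]^3.
HN type (ℓ=2): μ^(1)=1; μ^(2)=-1

((0, 0, 4); (2, 2, 0))


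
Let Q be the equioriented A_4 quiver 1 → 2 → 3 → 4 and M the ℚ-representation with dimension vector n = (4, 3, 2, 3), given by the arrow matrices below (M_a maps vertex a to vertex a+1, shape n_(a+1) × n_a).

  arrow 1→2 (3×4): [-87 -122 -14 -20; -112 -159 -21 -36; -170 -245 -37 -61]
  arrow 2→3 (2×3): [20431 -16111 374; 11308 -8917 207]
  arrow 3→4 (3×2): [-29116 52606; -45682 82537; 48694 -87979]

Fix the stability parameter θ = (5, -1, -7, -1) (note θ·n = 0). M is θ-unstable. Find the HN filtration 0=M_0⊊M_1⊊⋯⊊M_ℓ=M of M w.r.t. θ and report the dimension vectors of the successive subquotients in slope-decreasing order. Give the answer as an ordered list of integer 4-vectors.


Interval decomposition of M: I[1,1], I[1,2], I[1,3], I[1,4], I[4,4]^2.
HN type (ℓ=3): μ^(1)=5; μ^(2)=2; μ^(3)=-1

((1, 0, 0, 0); (1, 1, 0, 0); (2, 2, 2, 3))


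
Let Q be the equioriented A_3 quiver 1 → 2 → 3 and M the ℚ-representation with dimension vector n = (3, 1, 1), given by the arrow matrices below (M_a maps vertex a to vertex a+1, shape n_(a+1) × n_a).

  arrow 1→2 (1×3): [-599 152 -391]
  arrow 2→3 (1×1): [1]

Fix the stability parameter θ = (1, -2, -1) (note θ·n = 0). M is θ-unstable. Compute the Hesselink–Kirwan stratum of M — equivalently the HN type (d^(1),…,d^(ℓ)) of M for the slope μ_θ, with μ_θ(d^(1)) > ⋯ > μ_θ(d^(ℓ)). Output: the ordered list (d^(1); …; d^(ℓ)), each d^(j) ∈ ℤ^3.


Interval decomposition of M: I[1,1]^2, I[1,3].
HN type (ℓ=2): μ^(1)=1; μ^(2)=-2/3

((2, 0, 0); (1, 1, 1))


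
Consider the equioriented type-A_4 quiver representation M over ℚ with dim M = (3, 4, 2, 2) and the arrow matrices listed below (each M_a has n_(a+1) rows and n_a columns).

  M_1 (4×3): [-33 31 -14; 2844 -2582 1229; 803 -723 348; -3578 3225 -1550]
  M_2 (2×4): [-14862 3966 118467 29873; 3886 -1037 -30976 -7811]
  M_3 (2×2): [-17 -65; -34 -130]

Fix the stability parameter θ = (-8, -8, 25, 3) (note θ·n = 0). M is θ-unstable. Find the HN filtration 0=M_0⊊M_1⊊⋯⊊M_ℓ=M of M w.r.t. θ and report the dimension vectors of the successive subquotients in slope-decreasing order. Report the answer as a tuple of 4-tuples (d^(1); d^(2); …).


Interval decomposition of M: I[1,2], I[1,3], I[1,4], I[2,2], I[4,4].
HN type (ℓ=4): μ^(1)=25; μ^(2)=14; μ^(3)=3; μ^(4)=-8

((0, 0, 1, 0); (0, 0, 1, 1); (0, 0, 0, 1); (3, 4, 0, 0))


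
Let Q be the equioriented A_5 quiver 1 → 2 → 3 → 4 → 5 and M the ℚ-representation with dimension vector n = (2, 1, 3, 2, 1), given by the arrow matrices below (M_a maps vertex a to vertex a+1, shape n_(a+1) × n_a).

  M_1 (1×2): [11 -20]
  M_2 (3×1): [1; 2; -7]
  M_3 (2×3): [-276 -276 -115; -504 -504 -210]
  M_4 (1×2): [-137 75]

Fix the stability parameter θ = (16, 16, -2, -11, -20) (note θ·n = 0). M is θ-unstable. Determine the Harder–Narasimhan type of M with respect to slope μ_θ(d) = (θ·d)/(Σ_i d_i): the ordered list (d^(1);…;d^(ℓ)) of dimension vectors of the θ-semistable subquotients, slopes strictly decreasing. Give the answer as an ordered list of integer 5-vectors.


Barcode: M ≅ I[1,1], I[1,5], I[3,3]^2, I[4,4]. HN layers by μ_θ (4 steps, strictly decreasing):
  μ^(1)=16; μ^(2)=-1/5; μ^(3)=-2; μ^(4)=-11

((1, 0, 0, 0, 0); (1, 1, 1, 1, 1); (0, 0, 2, 0, 0); (0, 0, 0, 1, 0))


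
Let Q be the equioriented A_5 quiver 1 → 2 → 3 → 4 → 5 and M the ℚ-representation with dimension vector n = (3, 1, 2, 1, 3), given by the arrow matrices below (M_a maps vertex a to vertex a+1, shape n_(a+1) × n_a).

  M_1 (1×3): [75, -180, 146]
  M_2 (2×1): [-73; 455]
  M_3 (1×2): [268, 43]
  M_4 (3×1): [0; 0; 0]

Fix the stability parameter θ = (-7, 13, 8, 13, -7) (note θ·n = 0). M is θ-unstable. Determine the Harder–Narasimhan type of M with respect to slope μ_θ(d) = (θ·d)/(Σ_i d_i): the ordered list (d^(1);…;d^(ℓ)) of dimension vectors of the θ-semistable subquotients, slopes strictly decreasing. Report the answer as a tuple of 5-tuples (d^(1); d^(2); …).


Interval decomposition of M: I[1,1]^2, I[1,4], I[3,3], I[5,5]^3.
HN type (ℓ=4): μ^(1)=13; μ^(2)=21/2; μ^(3)=8; μ^(4)=-7

((0, 0, 0, 1, 0); (0, 1, 1, 0, 0); (0, 0, 1, 0, 0); (3, 0, 0, 0, 3))


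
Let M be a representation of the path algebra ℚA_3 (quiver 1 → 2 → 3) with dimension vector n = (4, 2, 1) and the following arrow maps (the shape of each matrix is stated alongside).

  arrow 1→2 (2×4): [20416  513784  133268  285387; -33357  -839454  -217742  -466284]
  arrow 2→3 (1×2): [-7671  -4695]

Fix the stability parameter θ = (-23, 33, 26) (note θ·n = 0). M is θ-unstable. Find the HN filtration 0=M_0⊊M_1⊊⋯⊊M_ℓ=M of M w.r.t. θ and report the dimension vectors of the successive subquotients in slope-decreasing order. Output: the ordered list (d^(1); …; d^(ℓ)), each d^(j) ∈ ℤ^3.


Barcode: M ≅ I[1,1]^2, I[1,2], I[1,3]. HN layers by μ_θ (3 steps, strictly decreasing):
  μ^(1)=33; μ^(2)=59/2; μ^(3)=-23

((0, 1, 0); (0, 1, 1); (4, 0, 0))


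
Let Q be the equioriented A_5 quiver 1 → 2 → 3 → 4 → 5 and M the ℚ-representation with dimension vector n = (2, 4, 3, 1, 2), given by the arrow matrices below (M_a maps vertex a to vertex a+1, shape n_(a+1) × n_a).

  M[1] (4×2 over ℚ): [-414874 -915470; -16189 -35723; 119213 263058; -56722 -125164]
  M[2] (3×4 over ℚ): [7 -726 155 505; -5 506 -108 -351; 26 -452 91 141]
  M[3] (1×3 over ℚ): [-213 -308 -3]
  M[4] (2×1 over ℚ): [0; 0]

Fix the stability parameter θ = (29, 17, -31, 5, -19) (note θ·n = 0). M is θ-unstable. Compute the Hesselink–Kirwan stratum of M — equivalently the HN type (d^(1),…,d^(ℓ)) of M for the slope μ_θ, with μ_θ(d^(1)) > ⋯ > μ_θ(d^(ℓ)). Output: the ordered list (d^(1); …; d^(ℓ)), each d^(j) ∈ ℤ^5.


Barcode: M ≅ I[1,2], I[1,3], I[2,3], I[2,4], I[5,5]^2. HN layers by μ_θ (4 steps, strictly decreasing):
  μ^(1)=23; μ^(2)=5; μ^(3)=-7; μ^(4)=-19

((1, 1, 0, 0, 0); (1, 1, 1, 1, 0); (0, 2, 2, 0, 0); (0, 0, 0, 0, 2))


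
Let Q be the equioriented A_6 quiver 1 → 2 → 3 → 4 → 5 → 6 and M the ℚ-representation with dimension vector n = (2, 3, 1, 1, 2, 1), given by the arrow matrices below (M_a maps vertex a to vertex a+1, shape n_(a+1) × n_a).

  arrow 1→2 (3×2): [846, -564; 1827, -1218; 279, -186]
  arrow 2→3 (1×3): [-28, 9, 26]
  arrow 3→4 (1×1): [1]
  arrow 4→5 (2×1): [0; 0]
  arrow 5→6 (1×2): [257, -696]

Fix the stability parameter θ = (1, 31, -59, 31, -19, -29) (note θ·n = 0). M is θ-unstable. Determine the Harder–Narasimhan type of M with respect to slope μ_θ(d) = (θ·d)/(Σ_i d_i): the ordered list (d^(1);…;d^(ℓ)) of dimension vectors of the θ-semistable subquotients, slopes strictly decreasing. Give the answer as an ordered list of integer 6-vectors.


Via rank(M_{q-1}∘⋯∘M_p): M ≅ I[1,1], I[1,4], I[2,2]^2, I[5,5], I[5,6].
μ_θ-semistable layers: μ^(1)=31; μ^(2)=1; μ^(3)=-9; μ^(4)=-19; μ^(5)=-24

((0, 2, 0, 1, 0, 0); (1, 0, 0, 0, 0, 0); (1, 1, 1, 0, 0, 0); (0, 0, 0, 0, 1, 0); (0, 0, 0, 0, 1, 1))


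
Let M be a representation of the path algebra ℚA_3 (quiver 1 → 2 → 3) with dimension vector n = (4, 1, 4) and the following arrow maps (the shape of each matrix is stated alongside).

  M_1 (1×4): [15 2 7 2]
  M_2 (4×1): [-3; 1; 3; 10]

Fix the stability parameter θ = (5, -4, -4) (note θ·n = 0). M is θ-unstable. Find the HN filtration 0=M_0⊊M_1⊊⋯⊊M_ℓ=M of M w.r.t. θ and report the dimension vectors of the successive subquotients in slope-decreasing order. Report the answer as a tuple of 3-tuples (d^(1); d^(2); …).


Barcode: M ≅ I[1,1]^3, I[1,3], I[3,3]^3. HN layers by μ_θ (3 steps, strictly decreasing):
  μ^(1)=5; μ^(2)=-1; μ^(3)=-4

((3, 0, 0); (1, 1, 1); (0, 0, 3))


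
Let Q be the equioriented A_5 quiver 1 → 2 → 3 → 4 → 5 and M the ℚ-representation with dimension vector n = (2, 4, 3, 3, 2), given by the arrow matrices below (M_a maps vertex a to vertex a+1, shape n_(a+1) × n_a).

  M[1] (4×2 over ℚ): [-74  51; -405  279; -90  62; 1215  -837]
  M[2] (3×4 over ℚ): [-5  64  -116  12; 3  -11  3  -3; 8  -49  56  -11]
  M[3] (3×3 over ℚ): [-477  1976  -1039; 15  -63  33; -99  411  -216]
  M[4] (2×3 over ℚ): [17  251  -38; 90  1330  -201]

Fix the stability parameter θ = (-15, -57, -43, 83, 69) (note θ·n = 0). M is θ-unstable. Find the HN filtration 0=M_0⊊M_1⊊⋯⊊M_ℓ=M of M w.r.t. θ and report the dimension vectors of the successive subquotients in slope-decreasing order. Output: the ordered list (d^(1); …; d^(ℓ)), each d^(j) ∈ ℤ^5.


Interval decomposition of M: I[1,2], I[1,5], I[2,4], I[2,5].
HN type (ℓ=6): μ^(1)=83; μ^(2)=76; μ^(3)=-36; μ^(4)=-115/3; μ^(5)=-43; μ^(6)=-57

((0, 0, 0, 1, 0); (0, 0, 0, 2, 2); (1, 1, 0, 0, 0); (1, 1, 1, 0, 0); (0, 0, 2, 0, 0); (0, 2, 0, 0, 0))
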